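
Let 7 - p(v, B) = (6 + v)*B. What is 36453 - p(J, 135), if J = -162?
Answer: 15386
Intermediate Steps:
p(v, B) = 7 - B*(6 + v) (p(v, B) = 7 - (6 + v)*B = 7 - B*(6 + v))
36453 - p(J, 135) = 36453 - (7 - 6*135 - 1*135*(-162)) = 36453 - (7 - 810 + 21870) = 36453 - 1*21067 = 36453 - 21067 = 15386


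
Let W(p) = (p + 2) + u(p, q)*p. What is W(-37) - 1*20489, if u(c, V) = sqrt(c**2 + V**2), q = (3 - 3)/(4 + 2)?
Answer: -21893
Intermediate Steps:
q = 0 (q = 0/6 = 0*(1/6) = 0)
u(c, V) = sqrt(V**2 + c**2)
W(p) = 2 + p + p*sqrt(p**2) (W(p) = (p + 2) + sqrt(0**2 + p**2)*p = (2 + p) + sqrt(0 + p**2)*p = (2 + p) + sqrt(p**2)*p = (2 + p) + p*sqrt(p**2) = 2 + p + p*sqrt(p**2))
W(-37) - 1*20489 = (2 - 37 - 37*sqrt((-37)**2)) - 1*20489 = (2 - 37 - 37*sqrt(1369)) - 20489 = (2 - 37 - 37*37) - 20489 = (2 - 37 - 1369) - 20489 = -1404 - 20489 = -21893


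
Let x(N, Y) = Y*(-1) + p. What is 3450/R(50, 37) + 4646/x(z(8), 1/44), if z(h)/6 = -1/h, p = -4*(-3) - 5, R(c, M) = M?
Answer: 8622838/11359 ≈ 759.12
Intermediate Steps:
p = 7 (p = 12 - 5 = 7)
z(h) = -6/h (z(h) = 6*(-1/h) = -6/h)
x(N, Y) = 7 - Y (x(N, Y) = Y*(-1) + 7 = -Y + 7 = 7 - Y)
3450/R(50, 37) + 4646/x(z(8), 1/44) = 3450/37 + 4646/(7 - 1/44) = 3450/37 + 4646/(307/44) = 3450/37 + 4646*(44/307) = 3450/37 + 204424/307 = 8622838/11359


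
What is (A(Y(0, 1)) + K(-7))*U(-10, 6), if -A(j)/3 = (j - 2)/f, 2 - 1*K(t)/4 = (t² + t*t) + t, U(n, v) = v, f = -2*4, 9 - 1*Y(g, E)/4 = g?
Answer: -4119/2 ≈ -2059.5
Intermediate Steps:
Y(g, E) = 36 - 4*g
f = -8
K(t) = 8 - 8*t² - 4*t (K(t) = 8 - 4*((t² + t*t) + t) = 8 - 4*((t² + t²) + t) = 8 - 4*(2*t² + t) = 8 - 4*(t + 2*t²) = 8 + (-8*t² - 4*t) = 8 - 8*t² - 4*t)
A(j) = -¾ + 3*j/8 (A(j) = -3*(j - 2)/(-8) = -3*(-2 + j)*(-1)/8 = -3*(¼ - j/8) = -¾ + 3*j/8)
(A(Y(0, 1)) + K(-7))*U(-10, 6) = ((-¾ + 3*(36 - 4*0)/8) + (8 - 8*(-7)² - 4*(-7)))*6 = ((-¾ + 3*(36 + 0)/8) + (8 - 8*49 + 28))*6 = ((-¾ + (3/8)*36) + (8 - 392 + 28))*6 = ((-¾ + 27/2) - 356)*6 = (51/4 - 356)*6 = -1373/4*6 = -4119/2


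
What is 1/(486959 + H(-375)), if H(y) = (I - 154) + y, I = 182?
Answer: 1/486612 ≈ 2.0550e-6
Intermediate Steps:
H(y) = 28 + y (H(y) = (182 - 154) + y = 28 + y)
1/(486959 + H(-375)) = 1/(486959 + (28 - 375)) = 1/(486959 - 347) = 1/486612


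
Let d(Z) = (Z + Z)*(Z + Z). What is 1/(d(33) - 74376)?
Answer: -1/70020 ≈ -1.4282e-5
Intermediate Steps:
d(Z) = 4*Z² (d(Z) = (2*Z)*(2*Z) = 4*Z²)
1/(d(33) - 74376) = 1/(4*33² - 74376) = 1/(4*1089 - 74376) = 1/(4356 - 74376) = 1/(-70020) = -1/70020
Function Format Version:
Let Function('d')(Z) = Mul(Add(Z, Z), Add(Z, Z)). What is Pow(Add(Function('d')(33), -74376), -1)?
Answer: Rational(-1, 70020) ≈ -1.4282e-5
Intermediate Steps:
Function('d')(Z) = Mul(4, Pow(Z, 2)) (Function('d')(Z) = Mul(Mul(2, Z), Mul(2, Z)) = Mul(4, Pow(Z, 2)))
Pow(Add(Function('d')(33), -74376), -1) = Pow(Add(Mul(4, Pow(33, 2)), -74376), -1) = Pow(Add(Mul(4, 1089), -74376), -1) = Pow(Add(4356, -74376), -1) = Pow(-70020, -1) = Rational(-1, 70020)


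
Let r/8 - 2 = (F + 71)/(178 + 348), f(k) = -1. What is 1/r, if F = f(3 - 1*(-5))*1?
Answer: 263/4488 ≈ 0.058601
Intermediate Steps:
F = -1 (F = -1*1 = -1)
r = 4488/263 (r = 16 + 8*((-1 + 71)/(178 + 348)) = 16 + 8*(70/526) = 16 + 8*(70*(1/526)) = 16 + 8*(35/263) = 16 + 280/263 = 4488/263 ≈ 17.065)
1/r = 1/(4488/263) = 263/4488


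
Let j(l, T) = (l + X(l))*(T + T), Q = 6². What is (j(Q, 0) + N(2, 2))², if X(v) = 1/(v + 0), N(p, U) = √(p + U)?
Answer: 4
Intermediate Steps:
N(p, U) = √(U + p)
X(v) = 1/v
Q = 36
j(l, T) = 2*T*(l + 1/l) (j(l, T) = (l + 1/l)*(T + T) = (l + 1/l)*(2*T) = 2*T*(l + 1/l))
(j(Q, 0) + N(2, 2))² = (2*0*(1 + 36²)/36 + √(2 + 2))² = (2*0*(1/36)*(1 + 1296) + √4)² = (2*0*(1/36)*1297 + 2)² = (0 + 2)² = 2² = 4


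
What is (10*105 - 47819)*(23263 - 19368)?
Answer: -182165255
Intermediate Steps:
(10*105 - 47819)*(23263 - 19368) = (1050 - 47819)*3895 = -46769*3895 = -182165255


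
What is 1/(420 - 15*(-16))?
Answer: 1/660 ≈ 0.0015152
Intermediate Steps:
1/(420 - 15*(-16)) = 1/(420 + 240) = 1/660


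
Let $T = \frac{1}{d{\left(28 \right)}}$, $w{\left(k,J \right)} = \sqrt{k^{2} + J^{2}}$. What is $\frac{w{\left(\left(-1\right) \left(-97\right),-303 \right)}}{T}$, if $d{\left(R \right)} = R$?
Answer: $28 \sqrt{101218} \approx 8908.1$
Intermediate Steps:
$w{\left(k,J \right)} = \sqrt{J^{2} + k^{2}}$
$T = \frac{1}{28} \approx 0.035714$
$\frac{w{\left(\left(-1\right) \left(-97\right),-303 \right)}}{T} = \sqrt{\left(-303\right)^{2} + \left(\left(-1\right) \left(-97\right)\right)^{2}} \frac{1}{\frac{1}{28}} = \sqrt{91809 + 97^{2}} \cdot 28 = \sqrt{91809 + 9409} \cdot 28 = \sqrt{101218} \cdot 28 = 28 \sqrt{101218}$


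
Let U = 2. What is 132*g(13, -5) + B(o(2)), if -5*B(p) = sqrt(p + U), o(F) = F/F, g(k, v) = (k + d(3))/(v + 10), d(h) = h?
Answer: 2112/5 - sqrt(3)/5 ≈ 422.05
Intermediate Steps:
g(k, v) = (3 + k)/(10 + v) (g(k, v) = (k + 3)/(v + 10) = (3 + k)/(10 + v))
o(F) = 1
B(p) = -sqrt(2 + p)/5 (B(p) = -sqrt(p + 2)/5 = -sqrt(2 + p)/5)
132*g(13, -5) + B(o(2)) = 132*((3 + 13)/(10 - 5)) - sqrt(2 + 1)/5 = 132*(16/5) - sqrt(3)/5 = 2112/5 - sqrt(3)/5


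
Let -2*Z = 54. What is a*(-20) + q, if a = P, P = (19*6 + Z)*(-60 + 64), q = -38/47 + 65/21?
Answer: -6867263/987 ≈ -6957.7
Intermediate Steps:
Z = -27 (Z = -½*54 = -27)
q = 2257/987 (q = -38*1/47 + 65*(1/21) = -38/47 + 65/21 = 2257/987 ≈ 2.2867)
P = 348 (P = (19*6 - 27)*(-60 + 64) = (114 - 27)*4 = 87*4 = 348)
a = 348
a*(-20) + q = 348*(-20) + 2257/987 = -6960 + 2257/987 = -6867263/987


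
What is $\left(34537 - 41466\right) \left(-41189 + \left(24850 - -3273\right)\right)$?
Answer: $90534314$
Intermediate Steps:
$\left(34537 - 41466\right) \left(-41189 + \left(24850 - -3273\right)\right) = - 6929 \left(-41189 + \left(24850 + 3273\right)\right) = - 6929 \left(-41189 + 28123\right) = \left(-6929\right) \left(-13066\right) = 90534314$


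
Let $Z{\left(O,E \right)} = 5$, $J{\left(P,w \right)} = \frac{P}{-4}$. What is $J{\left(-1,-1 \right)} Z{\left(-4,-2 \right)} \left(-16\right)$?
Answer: $-20$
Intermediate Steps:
$J{\left(P,w \right)} = - \frac{P}{4}$ ($J{\left(P,w \right)} = P \left(- \frac{1}{4}\right) = - \frac{P}{4}$)
$J{\left(-1,-1 \right)} Z{\left(-4,-2 \right)} \left(-16\right) = \left(- \frac{1}{4}\right) \left(-1\right) 5 \left(-16\right) = \frac{1}{4} \cdot 5 \left(-16\right) = \frac{5}{4} \left(-16\right) = -20$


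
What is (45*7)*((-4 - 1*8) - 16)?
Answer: -8820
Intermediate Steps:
(45*7)*((-4 - 1*8) - 16) = 315*((-4 - 8) - 16) = 315*(-12 - 16) = 315*(-28) = -8820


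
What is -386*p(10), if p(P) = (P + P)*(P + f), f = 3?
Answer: -100360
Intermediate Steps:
p(P) = 2*P*(3 + P) (p(P) = (P + P)*(P + 3) = (2*P)*(3 + P) = 2*P*(3 + P))
-386*p(10) = -772*10*(3 + 10) = -772*10*13 = -386*260 = -100360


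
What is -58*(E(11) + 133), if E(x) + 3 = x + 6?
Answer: -8526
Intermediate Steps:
E(x) = 3 + x (E(x) = -3 + (x + 6) = -3 + (6 + x) = 3 + x)
-58*(E(11) + 133) = -58*((3 + 11) + 133) = -58*(14 + 133) = -58*147 = -8526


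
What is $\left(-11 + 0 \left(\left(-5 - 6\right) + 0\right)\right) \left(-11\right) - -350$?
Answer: $471$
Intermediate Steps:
$\left(-11 + 0 \left(\left(-5 - 6\right) + 0\right)\right) \left(-11\right) - -350 = \left(-11 + 0 \left(\left(-5 - 6\right) + 0\right)\right) \left(-11\right) + 350 = \left(-11 + 0 \left(-11 + 0\right)\right) \left(-11\right) + 350 = \left(-11 + 0 \left(-11\right)\right) \left(-11\right) + 350 = \left(-11 + 0\right) \left(-11\right) + 350 = \left(-11\right) \left(-11\right) + 350 = 121 + 350 = 471$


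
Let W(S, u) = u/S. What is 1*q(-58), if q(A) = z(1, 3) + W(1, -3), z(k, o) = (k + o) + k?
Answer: 2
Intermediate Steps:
z(k, o) = o + 2*k
q(A) = 2 (q(A) = (3 + 2*1) - 3/1 = (3 + 2) - 3*1 = 5 - 3 = 2)
1*q(-58) = 1*2 = 2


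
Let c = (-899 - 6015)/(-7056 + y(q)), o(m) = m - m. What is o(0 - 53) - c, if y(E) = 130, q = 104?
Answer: -3457/3463 ≈ -0.99827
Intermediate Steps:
o(m) = 0
c = 3457/3463 (c = (-899 - 6015)/(-7056 + 130) = -6914/(-6926) = -6914*(-1/6926) = 3457/3463 ≈ 0.99827)
o(0 - 53) - c = 0 - 1*3457/3463 = 0 - 3457/3463 = -3457/3463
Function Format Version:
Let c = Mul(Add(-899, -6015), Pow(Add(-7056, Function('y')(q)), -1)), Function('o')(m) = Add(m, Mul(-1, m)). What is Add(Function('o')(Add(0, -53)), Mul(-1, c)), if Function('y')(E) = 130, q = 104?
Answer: Rational(-3457, 3463) ≈ -0.99827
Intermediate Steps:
Function('o')(m) = 0
c = Rational(3457, 3463) (c = Mul(Add(-899, -6015), Pow(Add(-7056, 130), -1)) = Mul(-6914, Pow(-6926, -1)) = Mul(-6914, Rational(-1, 6926)) = Rational(3457, 3463) ≈ 0.99827)
Add(Function('o')(Add(0, -53)), Mul(-1, c)) = Add(0, Mul(-1, Rational(3457, 3463))) = Add(0, Rational(-3457, 3463)) = Rational(-3457, 3463)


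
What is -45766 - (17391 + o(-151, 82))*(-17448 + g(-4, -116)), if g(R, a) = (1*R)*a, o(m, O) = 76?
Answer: 296613762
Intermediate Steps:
g(R, a) = R*a
-45766 - (17391 + o(-151, 82))*(-17448 + g(-4, -116)) = -45766 - (17391 + 76)*(-17448 - 4*(-116)) = -45766 - 17467*(-17448 + 464) = -45766 - 17467*(-16984) = -45766 - 1*(-296659528) = -45766 + 296659528 = 296613762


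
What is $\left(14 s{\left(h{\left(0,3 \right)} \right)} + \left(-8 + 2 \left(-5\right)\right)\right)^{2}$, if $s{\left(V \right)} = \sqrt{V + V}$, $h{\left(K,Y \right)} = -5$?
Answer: $-1636 - 504 i \sqrt{10} \approx -1636.0 - 1593.8 i$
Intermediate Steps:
$s{\left(V \right)} = \sqrt{2} \sqrt{V}$ ($s{\left(V \right)} = \sqrt{2 V} = \sqrt{2} \sqrt{V}$)
$\left(14 s{\left(h{\left(0,3 \right)} \right)} + \left(-8 + 2 \left(-5\right)\right)\right)^{2} = \left(14 \sqrt{2} \sqrt{-5} + \left(-8 + 2 \left(-5\right)\right)\right)^{2} = \left(14 \sqrt{2} i \sqrt{5} - 18\right)^{2} = \left(14 i \sqrt{10} - 18\right)^{2} = \left(-18 + 14 i \sqrt{10}\right)^{2}$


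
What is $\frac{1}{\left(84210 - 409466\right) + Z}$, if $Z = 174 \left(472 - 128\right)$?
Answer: $- \frac{1}{265400} \approx -3.7679 \cdot 10^{-6}$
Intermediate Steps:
$Z = 59856$ ($Z = 174 \cdot 344 = 59856$)
$\frac{1}{\left(84210 - 409466\right) + Z} = \frac{1}{\left(84210 - 409466\right) + 59856} = \frac{1}{-325256 + 59856} = \frac{1}{-265400} = - \frac{1}{265400}$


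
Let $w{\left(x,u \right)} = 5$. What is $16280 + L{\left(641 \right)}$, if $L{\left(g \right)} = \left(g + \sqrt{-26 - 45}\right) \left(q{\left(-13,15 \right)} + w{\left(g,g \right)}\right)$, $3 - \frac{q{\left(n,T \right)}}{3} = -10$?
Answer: $44484 + 44 i \sqrt{71} \approx 44484.0 + 370.75 i$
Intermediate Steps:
$q{\left(n,T \right)} = 39$ ($q{\left(n,T \right)} = 9 - -30 = 9 + 30 = 39$)
$L{\left(g \right)} = 44 g + 44 i \sqrt{71}$ ($L{\left(g \right)} = \left(g + \sqrt{-26 - 45}\right) \left(39 + 5\right) = \left(g + \sqrt{-71}\right) 44 = \left(g + i \sqrt{71}\right) 44 = 44 g + 44 i \sqrt{71}$)
$16280 + L{\left(641 \right)} = 16280 + \left(44 \cdot 641 + 44 i \sqrt{71}\right) = 16280 + \left(28204 + 44 i \sqrt{71}\right) = 44484 + 44 i \sqrt{71}$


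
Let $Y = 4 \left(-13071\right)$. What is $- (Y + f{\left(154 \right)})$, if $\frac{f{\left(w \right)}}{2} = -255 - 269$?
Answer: $53332$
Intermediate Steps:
$f{\left(w \right)} = -1048$ ($f{\left(w \right)} = 2 \left(-255 - 269\right) = 2 \left(-524\right) = -1048$)
$Y = -52284$
$- (Y + f{\left(154 \right)}) = - (-52284 - 1048) = \left(-1\right) \left(-53332\right) = 53332$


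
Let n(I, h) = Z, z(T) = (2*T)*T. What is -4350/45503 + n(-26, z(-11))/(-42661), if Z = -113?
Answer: -180433511/1941203483 ≈ -0.092949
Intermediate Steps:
z(T) = 2*T**2
n(I, h) = -113
-4350/45503 + n(-26, z(-11))/(-42661) = -4350/45503 - 113/(-42661) = -4350*1/45503 - 113*(-1/42661) = -4350/45503 + 113/42661 = -180433511/1941203483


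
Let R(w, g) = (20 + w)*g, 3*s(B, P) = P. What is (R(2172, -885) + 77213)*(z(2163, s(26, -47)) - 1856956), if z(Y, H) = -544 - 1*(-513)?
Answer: 3459022683809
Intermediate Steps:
s(B, P) = P/3
z(Y, H) = -31 (z(Y, H) = -544 + 513 = -31)
R(w, g) = g*(20 + w)
(R(2172, -885) + 77213)*(z(2163, s(26, -47)) - 1856956) = (-885*(20 + 2172) + 77213)*(-31 - 1856956) = (-885*2192 + 77213)*(-1856987) = (-1939920 + 77213)*(-1856987) = -1862707*(-1856987) = 3459022683809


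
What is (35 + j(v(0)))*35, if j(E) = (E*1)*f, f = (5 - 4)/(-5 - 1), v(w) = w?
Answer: 1225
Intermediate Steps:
f = -1/6 (f = 1/(-6) = 1*(-1/6) = -1/6 ≈ -0.16667)
j(E) = -E/6 (j(E) = (E*1)*(-1/6) = E*(-1/6) = -E/6)
(35 + j(v(0)))*35 = (35 - 1/6*0)*35 = (35 + 0)*35 = 35*35 = 1225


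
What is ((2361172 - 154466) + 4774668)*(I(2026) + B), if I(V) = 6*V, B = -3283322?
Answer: -22837233262084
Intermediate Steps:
((2361172 - 154466) + 4774668)*(I(2026) + B) = ((2361172 - 154466) + 4774668)*(6*2026 - 3283322) = (2206706 + 4774668)*(12156 - 3283322) = 6981374*(-3271166) = -22837233262084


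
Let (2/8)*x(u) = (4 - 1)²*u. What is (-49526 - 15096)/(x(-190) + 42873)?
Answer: -64622/36033 ≈ -1.7934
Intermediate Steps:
x(u) = 36*u (x(u) = 4*((4 - 1)²*u) = 4*(3²*u) = 4*(9*u) = 36*u)
(-49526 - 15096)/(x(-190) + 42873) = (-49526 - 15096)/(36*(-190) + 42873) = -64622/(-6840 + 42873) = -64622/36033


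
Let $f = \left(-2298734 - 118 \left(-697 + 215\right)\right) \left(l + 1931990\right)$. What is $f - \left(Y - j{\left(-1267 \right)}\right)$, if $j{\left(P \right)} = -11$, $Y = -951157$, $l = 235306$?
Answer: $-4858768924822$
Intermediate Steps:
$f = -4858769875968$ ($f = \left(-2298734 - 118 \left(-697 + 215\right)\right) \left(235306 + 1931990\right) = \left(-2298734 - -56876\right) 2167296 = \left(-2298734 + 56876\right) 2167296 = \left(-2241858\right) 2167296 = -4858769875968$)
$f - \left(Y - j{\left(-1267 \right)}\right) = -4858769875968 - \left(-951157 - -11\right) = -4858769875968 - \left(-951157 + 11\right) = -4858769875968 - -951146 = -4858769875968 + 951146 = -4858768924822$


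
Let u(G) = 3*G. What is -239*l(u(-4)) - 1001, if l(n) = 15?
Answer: -4586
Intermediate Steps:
-239*l(u(-4)) - 1001 = -239*15 - 1001 = -3585 - 1001 = -4586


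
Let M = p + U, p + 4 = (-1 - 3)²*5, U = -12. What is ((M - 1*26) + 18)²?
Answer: 3136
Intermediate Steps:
p = 76 (p = -4 + (-1 - 3)²*5 = -4 + (-4)²*5 = -4 + 16*5 = -4 + 80 = 76)
M = 64 (M = 76 - 12 = 64)
((M - 1*26) + 18)² = ((64 - 1*26) + 18)² = ((64 - 26) + 18)² = (38 + 18)² = 56² = 3136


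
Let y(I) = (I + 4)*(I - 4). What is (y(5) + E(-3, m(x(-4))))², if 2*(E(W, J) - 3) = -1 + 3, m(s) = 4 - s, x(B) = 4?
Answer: 169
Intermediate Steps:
y(I) = (-4 + I)*(4 + I) (y(I) = (4 + I)*(-4 + I) = (-4 + I)*(4 + I))
E(W, J) = 4 (E(W, J) = 3 + (-1 + 3)/2 = 3 + (½)*2 = 3 + 1 = 4)
(y(5) + E(-3, m(x(-4))))² = ((-16 + 5²) + 4)² = ((-16 + 25) + 4)² = (9 + 4)² = 13² = 169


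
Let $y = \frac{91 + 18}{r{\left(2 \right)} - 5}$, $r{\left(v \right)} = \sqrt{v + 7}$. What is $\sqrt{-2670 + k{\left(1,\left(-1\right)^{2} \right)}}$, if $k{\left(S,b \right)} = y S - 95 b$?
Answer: $\frac{i \sqrt{11278}}{2} \approx 53.099 i$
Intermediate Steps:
$r{\left(v \right)} = \sqrt{7 + v}$
$y = - \frac{109}{2}$ ($y = \frac{91 + 18}{\sqrt{7 + 2} - 5} = \frac{109}{\sqrt{9} - 5} = \frac{109}{3 - 5} = \frac{109}{-2} = 109 \left(- \frac{1}{2}\right) = - \frac{109}{2} \approx -54.5$)
$k{\left(S,b \right)} = - 95 b - \frac{109 S}{2}$ ($k{\left(S,b \right)} = - \frac{109 S}{2} - 95 b = - 95 b - \frac{109 S}{2}$)
$\sqrt{-2670 + k{\left(1,\left(-1\right)^{2} \right)}} = \sqrt{-2670 - \left(\frac{109}{2} + 95 \left(-1\right)^{2}\right)} = \sqrt{-2670 - \frac{299}{2}} = \sqrt{- \frac{5639}{2}} = \frac{i \sqrt{11278}}{2}$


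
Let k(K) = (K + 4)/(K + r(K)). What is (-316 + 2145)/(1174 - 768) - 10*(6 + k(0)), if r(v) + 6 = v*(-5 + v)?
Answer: -59473/1218 ≈ -48.828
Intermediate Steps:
r(v) = -6 + v*(-5 + v)
k(K) = (4 + K)/(-6 + K² - 4*K) (k(K) = (K + 4)/(K + (-6 + K² - 5*K)) = (4 + K)/(-6 + K² - 4*K))
(-316 + 2145)/(1174 - 768) - 10*(6 + k(0)) = (-316 + 2145)/(1174 - 768) - 10*(6 + (4 + 0)/(-6 + 0² - 4*0)) = 1829/406 - 10*(6 + 4/(-6 + 0 + 0)) = 1829*(1/406) - 10*(6 + 4/(-6)) = 1829/406 - 10*(6 - ⅙*4) = 1829/406 - 10*(6 - ⅔) = 1829/406 - 10*16/3 = 1829/406 - 1*160/3 = 1829/406 - 160/3 = -59473/1218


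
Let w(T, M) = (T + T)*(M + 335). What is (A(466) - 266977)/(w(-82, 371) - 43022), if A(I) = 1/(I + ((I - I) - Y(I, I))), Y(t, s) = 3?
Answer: 61805175/36763589 ≈ 1.6812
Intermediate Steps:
A(I) = 1/(-3 + I) (A(I) = 1/(I + ((I - I) - 1*3)) = 1/(I + (0 - 3)) = 1/(I - 3) = 1/(-3 + I))
w(T, M) = 2*T*(335 + M) (w(T, M) = (2*T)*(335 + M) = 2*T*(335 + M))
(A(466) - 266977)/(w(-82, 371) - 43022) = (1/(-3 + 466) - 266977)/(2*(-82)*(335 + 371) - 43022) = (1/463 - 266977)/(2*(-82)*706 - 43022) = (1/463 - 266977)/(-115784 - 43022) = -123610350/463/(-158806) = -123610350/463*(-1/158806) = 61805175/36763589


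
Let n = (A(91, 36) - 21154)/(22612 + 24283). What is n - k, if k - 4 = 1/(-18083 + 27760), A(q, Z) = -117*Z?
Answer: -2060725337/453802915 ≈ -4.5410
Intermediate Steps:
n = -25366/46895 (n = (-117*36 - 21154)/(22612 + 24283) = (-4212 - 21154)/46895 = -25366*1/46895 = -25366/46895 ≈ -0.54091)
k = 38709/9677 (k = 4 + 1/(-18083 + 27760) = 4 + 1/9677 = 38709/9677 ≈ 4.0001)
n - k = -25366/46895 - 1*38709/9677 = -25366/46895 - 38709/9677 = -2060725337/453802915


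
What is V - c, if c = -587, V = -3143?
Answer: -2556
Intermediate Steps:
V - c = -3143 - 1*(-587) = -3143 + 587 = -2556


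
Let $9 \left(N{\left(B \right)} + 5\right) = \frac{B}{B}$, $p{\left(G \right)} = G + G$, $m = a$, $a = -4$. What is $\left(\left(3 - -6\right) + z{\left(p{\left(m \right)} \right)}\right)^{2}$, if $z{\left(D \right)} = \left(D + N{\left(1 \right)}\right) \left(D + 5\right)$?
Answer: $\frac{20449}{9} \approx 2272.1$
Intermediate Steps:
$m = -4$
$p{\left(G \right)} = 2 G$
$N{\left(B \right)} = - \frac{44}{9}$ ($N{\left(B \right)} = -5 + \frac{B \frac{1}{B}}{9} = -5 + \frac{1}{9} \cdot 1 = -5 + \frac{1}{9} = - \frac{44}{9}$)
$z{\left(D \right)} = \left(5 + D\right) \left(- \frac{44}{9} + D\right)$ ($z{\left(D \right)} = \left(D - \frac{44}{9}\right) \left(D + 5\right) = \left(- \frac{44}{9} + D\right) \left(5 + D\right) = \left(5 + D\right) \left(- \frac{44}{9} + D\right)$)
$\left(\left(3 - -6\right) + z{\left(p{\left(m \right)} \right)}\right)^{2} = \left(\left(3 - -6\right) + \left(- \frac{220}{9} + \left(2 \left(-4\right)\right)^{2} + \frac{2 \left(-4\right)}{9}\right)\right)^{2} = \left(\left(3 + 6\right) + \left(- \frac{220}{9} + \left(-8\right)^{2} + \frac{1}{9} \left(-8\right)\right)\right)^{2} = \left(9 - - \frac{116}{3}\right)^{2} = \left(9 + \frac{116}{3}\right)^{2} = \left(\frac{143}{3}\right)^{2} = \frac{20449}{9}$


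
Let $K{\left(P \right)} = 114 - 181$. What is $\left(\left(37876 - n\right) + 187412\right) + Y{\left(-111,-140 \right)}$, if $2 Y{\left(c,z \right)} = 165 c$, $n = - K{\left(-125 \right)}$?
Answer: $\frac{432127}{2} \approx 2.1606 \cdot 10^{5}$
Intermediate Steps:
$K{\left(P \right)} = -67$ ($K{\left(P \right)} = 114 - 181 = -67$)
$n = 67$ ($n = \left(-1\right) \left(-67\right) = 67$)
$Y{\left(c,z \right)} = \frac{165 c}{2}$
$\left(\left(37876 - n\right) + 187412\right) + Y{\left(-111,-140 \right)} = \left(\left(37876 - 67\right) + 187412\right) + \frac{165}{2} \left(-111\right) = \left(\left(37876 - 67\right) + 187412\right) - \frac{18315}{2} = \left(37809 + 187412\right) - \frac{18315}{2} = 225221 - \frac{18315}{2} = \frac{432127}{2}$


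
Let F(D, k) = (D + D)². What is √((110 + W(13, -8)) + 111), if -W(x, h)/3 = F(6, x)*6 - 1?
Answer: 8*I*√37 ≈ 48.662*I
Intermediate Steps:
F(D, k) = 4*D² (F(D, k) = (2*D)² = 4*D²)
W(x, h) = -2589 (W(x, h) = -3*((4*6²)*6 - 1) = -3*((4*36)*6 - 1) = -3*(144*6 - 1) = -3*(864 - 1) = -3*863 = -2589)
√((110 + W(13, -8)) + 111) = √((110 - 2589) + 111) = √(-2479 + 111) = √(-2368) = 8*I*√37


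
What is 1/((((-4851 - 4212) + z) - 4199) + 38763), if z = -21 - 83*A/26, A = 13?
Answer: 2/50877 ≈ 3.9310e-5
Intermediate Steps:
z = -125/2 (z = -21 - 1079/26 = -21 - 83*1/2 = -21 - 83/2 = -125/2 ≈ -62.500)
1/((((-4851 - 4212) + z) - 4199) + 38763) = 1/((((-4851 - 4212) - 125/2) - 4199) + 38763) = 1/(((-9063 - 125/2) - 4199) + 38763) = 1/((-18251/2 - 4199) + 38763) = 1/(-26649/2 + 38763) = 1/(50877/2) = 2/50877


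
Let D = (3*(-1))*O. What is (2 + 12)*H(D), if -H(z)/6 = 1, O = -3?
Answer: -84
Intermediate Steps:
D = 9 (D = (3*(-1))*(-3) = -3*(-3) = 9)
H(z) = -6 (H(z) = -6*1 = -6)
(2 + 12)*H(D) = (2 + 12)*(-6) = 14*(-6) = -84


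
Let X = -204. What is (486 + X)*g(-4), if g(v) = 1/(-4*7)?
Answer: -141/14 ≈ -10.071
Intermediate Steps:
g(v) = -1/28 (g(v) = 1/(-28) = -1/28)
(486 + X)*g(-4) = (486 - 204)*(-1/28) = 282*(-1/28) = -141/14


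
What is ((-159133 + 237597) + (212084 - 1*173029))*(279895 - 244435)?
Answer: 4167223740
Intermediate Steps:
((-159133 + 237597) + (212084 - 1*173029))*(279895 - 244435) = (78464 + (212084 - 173029))*35460 = (78464 + 39055)*35460 = 117519*35460 = 4167223740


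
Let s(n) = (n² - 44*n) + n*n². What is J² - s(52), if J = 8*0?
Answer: -141024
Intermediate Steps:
J = 0
s(n) = n² + n³ - 44*n (s(n) = (n² - 44*n) + n³ = n² + n³ - 44*n)
J² - s(52) = 0² - 52*(-44 + 52 + 52²) = 0 - 52*(-44 + 52 + 2704) = 0 - 52*2712 = 0 - 1*141024 = 0 - 141024 = -141024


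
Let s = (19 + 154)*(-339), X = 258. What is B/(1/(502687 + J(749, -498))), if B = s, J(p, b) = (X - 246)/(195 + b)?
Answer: -2977589298801/101 ≈ -2.9481e+10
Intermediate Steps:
s = -58647 (s = 173*(-339) = -58647)
J(p, b) = 12/(195 + b) (J(p, b) = (258 - 246)/(195 + b) = 12/(195 + b))
B = -58647
B/(1/(502687 + J(749, -498))) = -(29481084489 + 703764/(195 - 498)) = -58647/(1/(502687 + 12/(-303))) = -58647/(1/(502687 + 12*(-1/303))) = -58647/(1/(502687 - 4/101)) = -58647/(1/(50771383/101)) = -58647/101/50771383 = -58647*50771383/101 = -2977589298801/101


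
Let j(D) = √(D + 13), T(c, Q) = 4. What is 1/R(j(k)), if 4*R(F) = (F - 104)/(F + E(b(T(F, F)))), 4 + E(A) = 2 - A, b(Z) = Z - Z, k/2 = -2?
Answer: -4/101 ≈ -0.039604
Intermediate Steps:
k = -4 (k = 2*(-2) = -4)
j(D) = √(13 + D)
b(Z) = 0
E(A) = -2 - A (E(A) = -4 + (2 - A) = -2 - A)
R(F) = (-104 + F)/(4*(-2 + F)) (R(F) = ((F - 104)/(F + (-2 - 1*0)))/4 = ((-104 + F)/(F + (-2 + 0)))/4 = ((-104 + F)/(F - 2))/4 = ((-104 + F)/(-2 + F))/4 = (-104 + F)/(4*(-2 + F)))
1/R(j(k)) = 1/((-104 + √(13 - 4))/(4*(-2 + √(13 - 4)))) = 1/((-104 + √9)/(4*(-2 + √9))) = 1/((-104 + 3)/(4*(-2 + 3))) = 1/((¼)*(-101)/1) = 1/((¼)*1*(-101)) = 1/(-101/4) = -4/101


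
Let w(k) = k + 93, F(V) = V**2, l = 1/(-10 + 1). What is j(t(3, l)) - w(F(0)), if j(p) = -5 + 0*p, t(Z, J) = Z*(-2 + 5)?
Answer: -98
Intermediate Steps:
l = -1/9 (l = 1/(-9) = -1/9 ≈ -0.11111)
t(Z, J) = 3*Z (t(Z, J) = Z*3 = 3*Z)
j(p) = -5 (j(p) = -5 + 0 = -5)
w(k) = 93 + k
j(t(3, l)) - w(F(0)) = -5 - (93 + 0**2) = -5 - (93 + 0) = -5 - 1*93 = -5 - 93 = -98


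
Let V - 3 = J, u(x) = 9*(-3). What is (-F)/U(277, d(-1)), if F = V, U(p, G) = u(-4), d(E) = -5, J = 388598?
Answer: 388601/27 ≈ 14393.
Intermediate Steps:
u(x) = -27
U(p, G) = -27
V = 388601 (V = 3 + 388598 = 388601)
F = 388601
(-F)/U(277, d(-1)) = -1*388601/(-27) = -388601*(-1/27) = 388601/27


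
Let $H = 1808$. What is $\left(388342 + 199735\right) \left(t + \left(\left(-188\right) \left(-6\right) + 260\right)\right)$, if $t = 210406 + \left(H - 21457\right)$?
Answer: $112996055165$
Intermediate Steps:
$t = 190757$ ($t = 210406 + \left(1808 - 21457\right) = 210406 - 19649 = 190757$)
$\left(388342 + 199735\right) \left(t + \left(\left(-188\right) \left(-6\right) + 260\right)\right) = \left(388342 + 199735\right) \left(190757 + \left(\left(-188\right) \left(-6\right) + 260\right)\right) = 588077 \left(190757 + \left(1128 + 260\right)\right) = 588077 \left(190757 + 1388\right) = 588077 \cdot 192145 = 112996055165$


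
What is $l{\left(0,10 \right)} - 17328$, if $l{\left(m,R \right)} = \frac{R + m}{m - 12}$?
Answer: $- \frac{103973}{6} \approx -17329.0$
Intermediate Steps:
$l{\left(m,R \right)} = \frac{R + m}{-12 + m}$
$l{\left(0,10 \right)} - 17328 = \frac{10 + 0}{-12 + 0} - 17328 = \frac{1}{-12} \cdot 10 - 17328 = \left(- \frac{1}{12}\right) 10 - 17328 = - \frac{5}{6} - 17328 = - \frac{103973}{6}$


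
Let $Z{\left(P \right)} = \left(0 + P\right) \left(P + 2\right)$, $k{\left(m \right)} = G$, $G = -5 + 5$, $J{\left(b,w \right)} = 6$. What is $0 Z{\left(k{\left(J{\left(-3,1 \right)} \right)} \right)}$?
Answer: $0$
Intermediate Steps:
$G = 0$
$k{\left(m \right)} = 0$
$Z{\left(P \right)} = P \left(2 + P\right)$
$0 Z{\left(k{\left(J{\left(-3,1 \right)} \right)} \right)} = 0 \cdot 0 \left(2 + 0\right) = 0 \cdot 0 \cdot 2 = 0 \cdot 0 = 0$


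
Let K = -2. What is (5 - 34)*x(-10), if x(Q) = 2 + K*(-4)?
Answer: -290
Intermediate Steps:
x(Q) = 10 (x(Q) = 2 - 2*(-4) = 2 + 8 = 10)
(5 - 34)*x(-10) = (5 - 34)*10 = -29*10 = -290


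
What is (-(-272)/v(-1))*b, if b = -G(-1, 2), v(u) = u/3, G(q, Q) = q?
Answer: -816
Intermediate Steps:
v(u) = u/3 (v(u) = u*(⅓) = u/3)
b = 1 (b = -1*(-1) = 1)
(-(-272)/v(-1))*b = -(-272)/((⅓)*(-1))*1 = -(-272)/(-⅓)*1 = -(-272)*(-3)*1 = -8*102*1 = -816*1 = -816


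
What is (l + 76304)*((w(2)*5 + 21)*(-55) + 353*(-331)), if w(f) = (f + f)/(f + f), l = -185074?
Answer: 12864554210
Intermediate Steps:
w(f) = 1 (w(f) = (2*f)/((2*f)) = (2*f)*(1/(2*f)) = 1)
(l + 76304)*((w(2)*5 + 21)*(-55) + 353*(-331)) = (-185074 + 76304)*((1*5 + 21)*(-55) + 353*(-331)) = -108770*((5 + 21)*(-55) - 116843) = -108770*(26*(-55) - 116843) = -108770*(-1430 - 116843) = -108770*(-118273) = 12864554210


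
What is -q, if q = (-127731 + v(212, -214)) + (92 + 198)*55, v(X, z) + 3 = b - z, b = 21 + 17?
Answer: 111532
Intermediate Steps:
b = 38
v(X, z) = 35 - z (v(X, z) = -3 + (38 - z) = 35 - z)
q = -111532 (q = (-127731 + (35 - 1*(-214))) + (92 + 198)*55 = (-127731 + (35 + 214)) + 290*55 = (-127731 + 249) + 15950 = -127482 + 15950 = -111532)
-q = -1*(-111532) = 111532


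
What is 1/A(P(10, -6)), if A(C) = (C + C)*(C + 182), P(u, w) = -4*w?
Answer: 1/9888 ≈ 0.00010113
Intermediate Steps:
A(C) = 2*C*(182 + C) (A(C) = (2*C)*(182 + C) = 2*C*(182 + C))
1/A(P(10, -6)) = 1/(2*(-4*(-6))*(182 - 4*(-6))) = 1/(2*24*(182 + 24)) = 1/(2*24*206) = 1/9888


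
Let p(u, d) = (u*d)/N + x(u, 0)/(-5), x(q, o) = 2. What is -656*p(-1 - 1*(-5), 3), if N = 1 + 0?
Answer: -38048/5 ≈ -7609.6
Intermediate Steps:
N = 1
p(u, d) = -⅖ + d*u (p(u, d) = (u*d)/1 + 2/(-5) = (d*u)*1 + 2*(-⅕) = d*u - ⅖ = -⅖ + d*u)
-656*p(-1 - 1*(-5), 3) = -656*(-⅖ + 3*(-1 - 1*(-5))) = -656*(-⅖ + 3*(-1 + 5)) = -656*(-⅖ + 3*4) = -656*(-⅖ + 12) = -656*58/5 = -38048/5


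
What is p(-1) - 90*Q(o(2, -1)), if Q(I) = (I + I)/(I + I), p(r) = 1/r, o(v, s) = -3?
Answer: -91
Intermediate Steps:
Q(I) = 1 (Q(I) = (2*I)/((2*I)) = (2*I)*(1/(2*I)) = 1)
p(-1) - 90*Q(o(2, -1)) = 1/(-1) - 90*1 = -1 - 90 = -91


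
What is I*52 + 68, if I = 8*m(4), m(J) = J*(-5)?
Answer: -8252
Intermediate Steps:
m(J) = -5*J
I = -160 (I = 8*(-5*4) = 8*(-20) = -160)
I*52 + 68 = -160*52 + 68 = -8320 + 68 = -8252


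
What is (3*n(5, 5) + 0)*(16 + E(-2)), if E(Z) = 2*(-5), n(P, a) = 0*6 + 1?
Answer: 18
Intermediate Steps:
n(P, a) = 1 (n(P, a) = 0 + 1 = 1)
E(Z) = -10
(3*n(5, 5) + 0)*(16 + E(-2)) = (3*1 + 0)*(16 - 10) = (3 + 0)*6 = 3*6 = 18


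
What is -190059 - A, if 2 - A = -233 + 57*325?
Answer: -171769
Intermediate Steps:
A = -18290 (A = 2 - (-233 + 57*325) = 2 - (-233 + 18525) = 2 - 1*18292 = 2 - 18292 = -18290)
-190059 - A = -190059 - 1*(-18290) = -190059 + 18290 = -171769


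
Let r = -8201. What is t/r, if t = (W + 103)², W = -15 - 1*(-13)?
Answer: -10201/8201 ≈ -1.2439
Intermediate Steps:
W = -2 (W = -15 + 13 = -2)
t = 10201 (t = (-2 + 103)² = 101² = 10201)
t/r = 10201/(-8201) = 10201*(-1/8201) = -10201/8201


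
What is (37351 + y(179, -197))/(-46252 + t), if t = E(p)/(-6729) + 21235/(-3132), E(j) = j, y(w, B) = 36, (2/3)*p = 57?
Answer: -262646516412/324971534519 ≈ -0.80821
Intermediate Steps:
p = 171/2 (p = (3/2)*57 = 171/2 ≈ 85.500)
t = -47719367/7025076 (t = (171/2)/(-6729) + 21235/(-3132) = (171/2)*(-1/6729) + 21235*(-1/3132) = -57/4486 - 21235/3132 = -47719367/7025076 ≈ -6.7927)
(37351 + y(179, -197))/(-46252 + t) = (37351 + 36)/(-46252 - 47719367/7025076) = 37387/(-324971534519/7025076) = 37387*(-7025076/324971534519) = -262646516412/324971534519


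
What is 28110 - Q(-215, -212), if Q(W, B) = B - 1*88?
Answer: 28410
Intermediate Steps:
Q(W, B) = -88 + B (Q(W, B) = B - 88 = -88 + B)
28110 - Q(-215, -212) = 28110 - (-88 - 212) = 28110 - 1*(-300) = 28110 + 300 = 28410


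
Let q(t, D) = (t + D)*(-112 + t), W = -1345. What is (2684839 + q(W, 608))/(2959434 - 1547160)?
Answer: 1879324/706137 ≈ 2.6614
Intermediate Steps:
q(t, D) = (-112 + t)*(D + t) (q(t, D) = (D + t)*(-112 + t) = (-112 + t)*(D + t))
(2684839 + q(W, 608))/(2959434 - 1547160) = (2684839 + ((-1345)**2 - 112*608 - 112*(-1345) + 608*(-1345)))/(2959434 - 1547160) = (2684839 + (1809025 - 68096 + 150640 - 817760))/1412274 = (2684839 + 1073809)*(1/1412274) = 3758648*(1/1412274) = 1879324/706137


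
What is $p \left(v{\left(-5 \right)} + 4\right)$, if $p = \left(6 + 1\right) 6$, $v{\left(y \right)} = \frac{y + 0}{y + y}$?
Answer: $189$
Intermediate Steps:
$v{\left(y \right)} = \frac{1}{2}$ ($v{\left(y \right)} = \frac{y}{2 y} = y \frac{1}{2 y} = \frac{1}{2}$)
$p = 42$ ($p = 7 \cdot 6 = 42$)
$p \left(v{\left(-5 \right)} + 4\right) = 42 \left(\frac{1}{2} + 4\right) = 42 \cdot \frac{9}{2} = 189$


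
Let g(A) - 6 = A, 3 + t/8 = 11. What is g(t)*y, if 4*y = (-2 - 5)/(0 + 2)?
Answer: -245/4 ≈ -61.250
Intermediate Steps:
t = 64 (t = -24 + 8*11 = -24 + 88 = 64)
g(A) = 6 + A
y = -7/8 (y = ((-2 - 5)/(0 + 2))/4 = (-7/2)/4 = (-7*½)/4 = (¼)*(-7/2) = -7/8 ≈ -0.87500)
g(t)*y = (6 + 64)*(-7/8) = 70*(-7/8) = -245/4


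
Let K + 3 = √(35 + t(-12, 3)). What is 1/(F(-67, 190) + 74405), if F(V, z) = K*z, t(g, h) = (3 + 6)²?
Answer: 14767/1089483925 - 76*√29/1089483925 ≈ 1.3178e-5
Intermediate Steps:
t(g, h) = 81 (t(g, h) = 9² = 81)
K = -3 + 2*√29 (K = -3 + √(35 + 81) = -3 + √116 = -3 + 2*√29 ≈ 7.7703)
F(V, z) = z*(-3 + 2*√29) (F(V, z) = (-3 + 2*√29)*z = z*(-3 + 2*√29))
1/(F(-67, 190) + 74405) = 1/(190*(-3 + 2*√29) + 74405) = 1/((-570 + 380*√29) + 74405) = 1/(73835 + 380*√29)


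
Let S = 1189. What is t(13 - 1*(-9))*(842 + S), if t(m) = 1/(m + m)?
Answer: 2031/44 ≈ 46.159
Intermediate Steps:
t(m) = 1/(2*m)
t(13 - 1*(-9))*(842 + S) = (1/(2*(13 - 1*(-9))))*(842 + 1189) = (1/(2*(13 + 9)))*2031 = ((½)/22)*2031 = ((½)*(1/22))*2031 = (1/44)*2031 = 2031/44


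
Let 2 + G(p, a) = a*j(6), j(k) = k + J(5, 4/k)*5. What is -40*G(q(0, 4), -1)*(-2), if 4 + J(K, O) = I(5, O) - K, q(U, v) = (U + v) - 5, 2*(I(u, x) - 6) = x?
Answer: 1280/3 ≈ 426.67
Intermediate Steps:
I(u, x) = 6 + x/2
q(U, v) = -5 + U + v
J(K, O) = 2 + O/2 - K (J(K, O) = -4 + ((6 + O/2) - K) = -4 + (6 + O/2 - K) = 2 + O/2 - K)
j(k) = -15 + k + 10/k (j(k) = k + (2 + (4/k)/2 - 1*5)*5 = k + (2 + 2/k - 5)*5 = k + (-3 + 2/k)*5 = k + (-15 + 10/k) = -15 + k + 10/k)
G(p, a) = -2 - 22*a/3 (G(p, a) = -2 + a*(-15 + 6 + 10/6) = -2 + a*(-15 + 6 + 10*(⅙)) = -2 + a*(-15 + 6 + 5/3) = -2 + a*(-22/3) = -2 - 22*a/3)
-40*G(q(0, 4), -1)*(-2) = -40*(-2 - 22/3*(-1))*(-2) = -40*(-2 + 22/3)*(-2) = -40*16/3*(-2) = -640/3*(-2) = 1280/3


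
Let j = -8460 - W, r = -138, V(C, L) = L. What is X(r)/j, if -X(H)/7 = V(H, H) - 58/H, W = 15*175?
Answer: -66451/764865 ≈ -0.086879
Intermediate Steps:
W = 2625
j = -11085 (j = -8460 - 1*2625 = -8460 - 2625 = -11085)
X(H) = -7*H + 406/H (X(H) = -7*(H - 58/H) = -7*H + 406/H)
X(r)/j = (-7*(-138) + 406/(-138))/(-11085) = (966 + 406*(-1/138))*(-1/11085) = (966 - 203/69)*(-1/11085) = (66451/69)*(-1/11085) = -66451/764865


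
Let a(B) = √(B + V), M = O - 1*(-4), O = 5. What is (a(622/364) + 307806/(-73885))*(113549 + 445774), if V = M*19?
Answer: -172162975338/73885 + 24050889*√3094/182 ≈ 5.0204e+6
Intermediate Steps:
M = 9 (M = 5 - 1*(-4) = 5 + 4 = 9)
V = 171 (V = 9*19 = 171)
a(B) = √(171 + B) (a(B) = √(B + 171) = √(171 + B))
(a(622/364) + 307806/(-73885))*(113549 + 445774) = (√(171 + 622/364) + 307806/(-73885))*(113549 + 445774) = (√(171 + 622*(1/364)) + 307806*(-1/73885))*559323 = (√(171 + 311/182) - 307806/73885)*559323 = (√(31433/182) - 307806/73885)*559323 = (43*√3094/182 - 307806/73885)*559323 = (-307806/73885 + 43*√3094/182)*559323 = -172162975338/73885 + 24050889*√3094/182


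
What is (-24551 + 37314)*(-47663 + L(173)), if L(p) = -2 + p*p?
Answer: -226364568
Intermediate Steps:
L(p) = -2 + p**2
(-24551 + 37314)*(-47663 + L(173)) = (-24551 + 37314)*(-47663 + (-2 + 173**2)) = 12763*(-47663 + (-2 + 29929)) = 12763*(-47663 + 29927) = 12763*(-17736) = -226364568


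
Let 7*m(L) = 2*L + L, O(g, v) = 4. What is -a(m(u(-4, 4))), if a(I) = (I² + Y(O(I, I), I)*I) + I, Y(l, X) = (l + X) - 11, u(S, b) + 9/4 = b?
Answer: 27/8 ≈ 3.3750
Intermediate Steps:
u(S, b) = -9/4 + b
m(L) = 3*L/7 (m(L) = (2*L + L)/7 = (3*L)/7 = 3*L/7)
Y(l, X) = -11 + X + l (Y(l, X) = (X + l) - 11 = -11 + X + l)
a(I) = I + I² + I*(-7 + I) (a(I) = (I² + (-11 + I + 4)*I) + I = (I² + (-7 + I)*I) + I = (I² + I*(-7 + I)) + I = I + I² + I*(-7 + I))
-a(m(u(-4, 4))) = -2*3*(-9/4 + 4)/7*(-3 + 3*(-9/4 + 4)/7) = -2*(3/7)*(7/4)*(-3 + (3/7)*(7/4)) = -2*3*(-3 + ¾)/4 = -2*3*(-9)/(4*4) = -1*(-27/8) = 27/8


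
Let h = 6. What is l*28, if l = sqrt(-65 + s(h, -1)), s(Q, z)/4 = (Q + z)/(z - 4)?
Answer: 28*I*sqrt(69) ≈ 232.59*I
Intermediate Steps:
s(Q, z) = 4*(Q + z)/(-4 + z) (s(Q, z) = 4*((Q + z)/(z - 4)) = 4*((Q + z)/(-4 + z)) = 4*(Q + z)/(-4 + z))
l = I*sqrt(69) (l = sqrt(-65 + 4*(6 - 1)/(-4 - 1)) = sqrt(-65 + 4*5/(-5)) = sqrt(-65 + 4*(-1/5)*5) = sqrt(-65 - 4) = sqrt(-69) = I*sqrt(69) ≈ 8.3066*I)
l*28 = (I*sqrt(69))*28 = 28*I*sqrt(69)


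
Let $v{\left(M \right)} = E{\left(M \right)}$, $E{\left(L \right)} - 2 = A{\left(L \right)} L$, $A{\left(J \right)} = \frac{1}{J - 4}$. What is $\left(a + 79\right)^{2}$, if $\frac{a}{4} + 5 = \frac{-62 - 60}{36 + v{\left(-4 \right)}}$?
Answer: $\frac{12723489}{5929} \approx 2146.0$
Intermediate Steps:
$A{\left(J \right)} = \frac{1}{-4 + J}$
$E{\left(L \right)} = 2 + \frac{L}{-4 + L}$
$v{\left(M \right)} = \frac{-8 + 3 M}{-4 + M}$
$a = - \frac{2516}{77}$ ($a = -20 + 4 \frac{-62 - 60}{36 + \frac{-8 + 3 \left(-4\right)}{-4 - 4}} = -20 + 4 \left(- \frac{122}{36 + \frac{-8 - 12}{-8}}\right) = -20 + 4 \left(- \frac{122}{36 - - \frac{5}{2}}\right) = -20 + 4 \left(- \frac{122}{36 + \frac{5}{2}}\right) = -20 + 4 \left(- \frac{122}{\frac{77}{2}}\right) = -20 + 4 \left(\left(-122\right) \frac{2}{77}\right) = -20 + 4 \left(- \frac{244}{77}\right) = -20 - \frac{976}{77} = - \frac{2516}{77} \approx -32.675$)
$\left(a + 79\right)^{2} = \left(- \frac{2516}{77} + 79\right)^{2} = \left(\frac{3567}{77}\right)^{2} = \frac{12723489}{5929}$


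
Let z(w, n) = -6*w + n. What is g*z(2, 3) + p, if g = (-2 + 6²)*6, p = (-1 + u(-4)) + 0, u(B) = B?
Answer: -1841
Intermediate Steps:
z(w, n) = n - 6*w
p = -5 (p = (-1 - 4) + 0 = -5 + 0 = -5)
g = 204 (g = (-2 + 36)*6 = 34*6 = 204)
g*z(2, 3) + p = 204*(3 - 6*2) - 5 = 204*(3 - 12) - 5 = 204*(-9) - 5 = -1836 - 5 = -1841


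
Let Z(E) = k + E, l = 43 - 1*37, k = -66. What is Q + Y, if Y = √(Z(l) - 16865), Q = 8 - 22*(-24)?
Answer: 536 + 5*I*√677 ≈ 536.0 + 130.1*I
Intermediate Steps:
l = 6 (l = 43 - 37 = 6)
Z(E) = -66 + E
Q = 536 (Q = 8 + 528 = 536)
Y = 5*I*√677 (Y = √((-66 + 6) - 16865) = √(-60 - 16865) = √(-16925) = 5*I*√677 ≈ 130.1*I)
Q + Y = 536 + 5*I*√677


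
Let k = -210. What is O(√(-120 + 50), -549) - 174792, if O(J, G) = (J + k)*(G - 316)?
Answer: 6858 - 865*I*√70 ≈ 6858.0 - 7237.1*I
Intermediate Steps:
O(J, G) = (-316 + G)*(-210 + J) (O(J, G) = (J - 210)*(G - 316) = (-210 + J)*(-316 + G) = (-316 + G)*(-210 + J))
O(√(-120 + 50), -549) - 174792 = (66360 - 316*√(-120 + 50) - 210*(-549) - 549*√(-120 + 50)) - 174792 = (66360 - 316*I*√70 + 115290 - 549*I*√70) - 174792 = (181650 - 865*I*√70) - 174792 = 6858 - 865*I*√70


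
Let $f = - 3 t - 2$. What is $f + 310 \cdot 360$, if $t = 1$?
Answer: $111595$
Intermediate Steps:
$f = -5$ ($f = \left(-3\right) 1 - 2 = -3 - 2 = -5$)
$f + 310 \cdot 360 = -5 + 310 \cdot 360 = -5 + 111600 = 111595$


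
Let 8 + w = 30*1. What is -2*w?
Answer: -44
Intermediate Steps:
w = 22 (w = -8 + 30*1 = -8 + 30 = 22)
-2*w = -2*22 = -44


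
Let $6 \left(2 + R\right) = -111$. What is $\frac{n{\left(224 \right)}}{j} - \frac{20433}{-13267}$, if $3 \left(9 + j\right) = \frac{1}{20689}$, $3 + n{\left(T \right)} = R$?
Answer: $\frac{61529645115}{14821945468} \approx 4.1513$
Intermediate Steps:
$R = - \frac{41}{2}$ ($R = -2 + \frac{1}{6} \left(-111\right) = -2 - \frac{37}{2} = - \frac{41}{2} \approx -20.5$)
$n{\left(T \right)} = - \frac{47}{2}$ ($n{\left(T \right)} = -3 - \frac{41}{2} = - \frac{47}{2}$)
$j = - \frac{558602}{62067}$ ($j = -9 + \frac{1}{3 \cdot 20689} = -9 + \frac{1}{3} \cdot \frac{1}{20689} = -9 + \frac{1}{62067} = - \frac{558602}{62067} \approx -9.0$)
$\frac{n{\left(224 \right)}}{j} - \frac{20433}{-13267} = - \frac{47}{2 \left(- \frac{558602}{62067}\right)} - \frac{20433}{-13267} = \left(- \frac{47}{2}\right) \left(- \frac{62067}{558602}\right) - - \frac{20433}{13267} = \frac{2917149}{1117204} + \frac{20433}{13267} = \frac{61529645115}{14821945468}$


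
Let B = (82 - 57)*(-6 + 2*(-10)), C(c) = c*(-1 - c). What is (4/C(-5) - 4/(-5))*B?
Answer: -390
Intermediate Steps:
B = -650 (B = 25*(-6 - 20) = 25*(-26) = -650)
(4/C(-5) - 4/(-5))*B = (4/((-1*(-5)*(1 - 5))) - 4/(-5))*(-650) = (4/((-1*(-5)*(-4))) - 4*(-⅕))*(-650) = (4/(-20) + ⅘)*(-650) = (4*(-1/20) + ⅘)*(-650) = (-⅕ + ⅘)*(-650) = (⅗)*(-650) = -390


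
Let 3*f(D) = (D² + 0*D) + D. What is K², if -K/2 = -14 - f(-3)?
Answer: 1024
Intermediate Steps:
f(D) = D/3 + D²/3 (f(D) = ((D² + 0*D) + D)/3 = ((D² + 0) + D)/3 = (D² + D)/3 = (D + D²)/3 = D/3 + D²/3)
K = 32 (K = -2*(-14 - (-3)*(1 - 3)/3) = -2*(-14 - (-3)*(-2)/3) = -2*(-14 - 1*2) = -2*(-14 - 2) = -2*(-16) = 32)
K² = 32² = 1024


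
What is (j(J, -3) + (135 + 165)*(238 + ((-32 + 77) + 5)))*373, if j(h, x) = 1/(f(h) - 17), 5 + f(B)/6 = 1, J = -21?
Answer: 1321314827/41 ≈ 3.2227e+7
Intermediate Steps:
f(B) = -24 (f(B) = -30 + 6*1 = -30 + 6 = -24)
j(h, x) = -1/41 (j(h, x) = 1/(-24 - 17) = 1/(-41) = -1/41)
(j(J, -3) + (135 + 165)*(238 + ((-32 + 77) + 5)))*373 = (-1/41 + (135 + 165)*(238 + ((-32 + 77) + 5)))*373 = (-1/41 + 300*(238 + (45 + 5)))*373 = (-1/41 + 300*(238 + 50))*373 = (-1/41 + 300*288)*373 = (-1/41 + 86400)*373 = (3542399/41)*373 = 1321314827/41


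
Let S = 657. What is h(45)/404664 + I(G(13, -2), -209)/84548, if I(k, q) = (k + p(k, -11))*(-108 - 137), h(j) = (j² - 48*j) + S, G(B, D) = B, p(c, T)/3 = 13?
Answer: -212970221/1425563828 ≈ -0.14939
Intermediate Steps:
p(c, T) = 39 (p(c, T) = 3*13 = 39)
h(j) = 657 + j² - 48*j (h(j) = (j² - 48*j) + 657 = 657 + j² - 48*j)
I(k, q) = -9555 - 245*k (I(k, q) = (k + 39)*(-108 - 137) = (39 + k)*(-245) = -9555 - 245*k)
h(45)/404664 + I(G(13, -2), -209)/84548 = (657 + 45² - 48*45)/404664 + (-9555 - 245*13)/84548 = (657 + 2025 - 2160)*(1/404664) + (-9555 - 3185)*(1/84548) = 522*(1/404664) - 12740*1/84548 = 87/67444 - 3185/21137 = -212970221/1425563828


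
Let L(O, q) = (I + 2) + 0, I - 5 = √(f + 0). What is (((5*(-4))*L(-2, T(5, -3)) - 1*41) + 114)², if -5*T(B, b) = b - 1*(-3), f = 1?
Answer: 7569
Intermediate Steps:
I = 6 (I = 5 + √(1 + 0) = 5 + √1 = 5 + 1 = 6)
T(B, b) = -⅗ - b/5 (T(B, b) = -(b - 1*(-3))/5 = -(b + 3)/5 = -(3 + b)/5 = -⅗ - b/5)
L(O, q) = 8 (L(O, q) = (6 + 2) + 0 = 8 + 0 = 8)
(((5*(-4))*L(-2, T(5, -3)) - 1*41) + 114)² = (((5*(-4))*8 - 1*41) + 114)² = ((-20*8 - 41) + 114)² = ((-160 - 41) + 114)² = (-201 + 114)² = (-87)² = 7569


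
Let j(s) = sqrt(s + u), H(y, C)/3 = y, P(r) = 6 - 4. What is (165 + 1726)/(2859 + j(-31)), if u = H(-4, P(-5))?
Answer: 5406369/8173924 - 1891*I*sqrt(43)/8173924 ≈ 0.66142 - 0.001517*I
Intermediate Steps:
P(r) = 2
H(y, C) = 3*y
u = -12 (u = 3*(-4) = -12)
j(s) = sqrt(-12 + s) (j(s) = sqrt(s - 12) = sqrt(-12 + s))
(165 + 1726)/(2859 + j(-31)) = (165 + 1726)/(2859 + sqrt(-12 - 31)) = 1891/(2859 + sqrt(-43)) = 1891/(2859 + I*sqrt(43))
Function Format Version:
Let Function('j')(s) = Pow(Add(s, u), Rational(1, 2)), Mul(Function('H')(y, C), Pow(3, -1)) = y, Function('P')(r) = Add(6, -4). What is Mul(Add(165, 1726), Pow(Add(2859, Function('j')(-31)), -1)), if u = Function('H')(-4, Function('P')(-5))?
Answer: Add(Rational(5406369, 8173924), Mul(Rational(-1891, 8173924), I, Pow(43, Rational(1, 2)))) ≈ Add(0.66142, Mul(-0.0015170, I))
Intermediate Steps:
Function('P')(r) = 2
Function('H')(y, C) = Mul(3, y)
u = -12 (u = Mul(3, -4) = -12)
Function('j')(s) = Pow(Add(-12, s), Rational(1, 2)) (Function('j')(s) = Pow(Add(s, -12), Rational(1, 2)) = Pow(Add(-12, s), Rational(1, 2)))
Mul(Add(165, 1726), Pow(Add(2859, Function('j')(-31)), -1)) = Mul(Add(165, 1726), Pow(Add(2859, Pow(Add(-12, -31), Rational(1, 2))), -1)) = Mul(1891, Pow(Add(2859, Pow(-43, Rational(1, 2))), -1)) = Mul(1891, Pow(Add(2859, Mul(I, Pow(43, Rational(1, 2)))), -1))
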